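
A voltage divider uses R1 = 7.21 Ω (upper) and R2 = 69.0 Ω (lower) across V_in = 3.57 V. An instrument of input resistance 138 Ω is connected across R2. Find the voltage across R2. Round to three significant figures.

The load sits in parallel with R2, giving an effective lower resistance R2' = R2·R_L/(R2+R_L) = 46.00 Ω.
Voltage divider with the loaded lower leg: V_out = 3.57 × 46.00/(7.21 + 46.00) = 3.57 × 0.8645 = 3.086 V.
(Unloaded it would be 3.23 V; the load pulls it down.)

V_out ≈ 3.09 V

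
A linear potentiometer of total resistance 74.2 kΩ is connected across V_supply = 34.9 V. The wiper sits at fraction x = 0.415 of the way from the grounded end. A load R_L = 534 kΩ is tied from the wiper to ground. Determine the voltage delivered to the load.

The pot divides into 43.41 kΩ above the wiper and 30.79 kΩ below.
(x·R_p) ‖ R_L = 29.11 kΩ.
Loaded-divider output: V_out = 34.9 × 0.4015 = 14.01 V.

V_out ≈ 14.0 V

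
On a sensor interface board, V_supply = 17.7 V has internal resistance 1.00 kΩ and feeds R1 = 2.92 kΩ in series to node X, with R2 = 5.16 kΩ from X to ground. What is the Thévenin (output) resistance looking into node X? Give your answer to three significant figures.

R_th ≈ 2.23 kΩ

R1' = 1.00 + 2.92 = 3.920 kΩ (source resistance + R1).
Looking into X with the source shorted: R_th = R1'·R2/(R1'+R2) = 3.920 × 5.16/9.080 = 2.228 kΩ.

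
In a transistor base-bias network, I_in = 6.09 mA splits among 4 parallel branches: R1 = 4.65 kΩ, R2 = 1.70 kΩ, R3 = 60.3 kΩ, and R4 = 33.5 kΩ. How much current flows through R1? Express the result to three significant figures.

I ≈ 1.54 mA

Conductances: ΣG = 1/4.65 + 1/1.70 + 1/60.3 + 1/33.5 = 0.8497 (1/kΩ).
R1 takes the fraction G_k/ΣG = 0.2151/0.8497 = 0.2531, so I = 6.09 × 0.2531 = 1.541 mA.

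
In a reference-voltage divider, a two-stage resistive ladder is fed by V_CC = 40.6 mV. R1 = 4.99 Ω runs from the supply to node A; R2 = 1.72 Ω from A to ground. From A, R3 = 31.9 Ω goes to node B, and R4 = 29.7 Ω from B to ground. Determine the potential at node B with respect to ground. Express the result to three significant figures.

The second stage (R3 + R4 = 61.60 Ω) loads node A in parallel with R2.
R2 ‖ (R3+R4) = 1.673 Ω.
V_A = 40.6 × 1.673/(4.99 + 1.673) = 10.20 mV.
Stage 2 is unloaded, so V_B = V_A · R4/(R3+R4) = 10.20 × 29.7/61.60 = 4.916 mV.

V_B ≈ 4.92 mV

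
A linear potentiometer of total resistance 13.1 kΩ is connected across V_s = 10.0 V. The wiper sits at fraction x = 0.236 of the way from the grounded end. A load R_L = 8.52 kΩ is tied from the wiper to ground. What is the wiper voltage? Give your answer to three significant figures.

V_out ≈ 1.85 V

Split the track: R_lower = x·R_p = 3.092 kΩ, R_upper = (1−x)·R_p = 10.01 kΩ.
Lower segment in parallel with the load: 3.092 ‖ 8.52 = 2.268 kΩ.
V_out = 10.0 × 2.268/(10.01 + 2.268) = 1.848 V.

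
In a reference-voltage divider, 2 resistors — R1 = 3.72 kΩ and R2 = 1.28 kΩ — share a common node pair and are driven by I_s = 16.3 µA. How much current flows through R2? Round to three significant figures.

For two parallel branches, I_k = I_s · (other R)/(sum of R).
I(R2) = 16.3 × 3.72/(3.72 + 1.28) = 16.3 × 0.7440 = 12.13 µA.

I ≈ 12.1 µA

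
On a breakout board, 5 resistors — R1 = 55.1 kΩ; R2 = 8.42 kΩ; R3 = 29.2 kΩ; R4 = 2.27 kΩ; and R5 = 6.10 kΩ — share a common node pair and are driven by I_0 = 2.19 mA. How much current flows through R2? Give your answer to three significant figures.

ΣG = 1/55.1 + 1/8.42 + 1/29.2 + 1/2.27 + 1/6.10 = 0.7756.
Current divider: I(R2) = I_0 · G_k/ΣG = 2.19 × (0.1188/0.7756) = 2.19 × 0.1531 = 0.3353 mA.

I ≈ 0.335 mA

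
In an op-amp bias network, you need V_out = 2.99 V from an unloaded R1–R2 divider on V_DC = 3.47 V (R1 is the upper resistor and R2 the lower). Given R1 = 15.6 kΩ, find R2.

R2 ≈ 97.2 kΩ

The divider ratio is R2/(R1+R2) = 2.99/3.47 = 0.8617.
Rearranging, R2 = R1·k/(1−k) = 15.6 × 6.229 = 97.18 kΩ.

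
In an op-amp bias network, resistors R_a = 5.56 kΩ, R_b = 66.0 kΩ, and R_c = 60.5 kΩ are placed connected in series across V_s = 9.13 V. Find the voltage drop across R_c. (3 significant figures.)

V ≈ 4.18 V

ΣR = 5.56 + 66.0 + 60.5 = 132.1 kΩ.
V = V_s · R/ΣR = 9.13 × 0.4581 = 4.183 V.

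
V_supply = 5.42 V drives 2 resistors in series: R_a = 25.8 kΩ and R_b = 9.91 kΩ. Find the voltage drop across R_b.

V ≈ 1.50 V

ΣR = 25.8 + 9.91 = 35.71 kΩ.
Voltage divider: V = V_supply · (9.910 / 35.71) = 5.42 × 0.2775 = 1.504 V.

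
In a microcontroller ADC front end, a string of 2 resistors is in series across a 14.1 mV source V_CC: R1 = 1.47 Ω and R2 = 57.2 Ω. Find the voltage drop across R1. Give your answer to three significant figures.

Total series resistance ΣR = 1.47 + 57.2 = 58.67 Ω.
V = V_CC · R/ΣR = 14.1 × 0.02506 = 0.3533 mV.

V ≈ 0.353 mV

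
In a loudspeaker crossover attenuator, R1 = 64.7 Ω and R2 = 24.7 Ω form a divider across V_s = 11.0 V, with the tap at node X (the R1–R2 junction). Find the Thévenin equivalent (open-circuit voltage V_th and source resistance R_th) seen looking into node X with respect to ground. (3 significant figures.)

V_th is the unloaded tap voltage: V_s · R2/(R1+R2) = 11.0 × 0.2763 = 3.039 V.
Zeroing V_s shorts the top of R1 to ground, so R_th = R1 ‖ R2 = 17.88 Ω.

V_th ≈ 3.04 V, R_th ≈ 17.9 Ω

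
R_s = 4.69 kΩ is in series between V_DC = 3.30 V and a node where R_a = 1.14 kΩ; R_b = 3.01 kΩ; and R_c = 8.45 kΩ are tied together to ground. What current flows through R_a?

Combine the parallel branches: R_p = (1/1.14 + 1/3.01 + 1/8.45)⁻¹ = 0.7531 kΩ.
Node voltage V_A = V_DC · R_p/(R_s + R_p) = 3.30 × 0.1384 = 0.4566 V.
Branch current I = V_A/R_a = 0.4566/1.14 = 0.4005 mA.

I ≈ 0.401 mA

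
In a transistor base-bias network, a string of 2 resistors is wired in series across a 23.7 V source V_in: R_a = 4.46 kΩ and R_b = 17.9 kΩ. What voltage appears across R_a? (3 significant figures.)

V ≈ 4.73 V

Series total: ΣR = 4.46 + 17.9 = 22.36 kΩ.
V = V_in · R/ΣR = 23.7 × 0.1995 = 4.727 V.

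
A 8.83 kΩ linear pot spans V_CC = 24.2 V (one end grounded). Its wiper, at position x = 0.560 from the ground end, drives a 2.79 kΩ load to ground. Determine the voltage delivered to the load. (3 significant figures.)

Lower segment x·R_p = 4.945 kΩ; upper segment (1−x)·R_p = 3.885 kΩ.
R_L loads the lower segment: effective lower R = 1.784 kΩ.
Then V_out = V_CC · 1.784/(3.885 + 1.784) = 7.614 V.

V_out ≈ 7.61 V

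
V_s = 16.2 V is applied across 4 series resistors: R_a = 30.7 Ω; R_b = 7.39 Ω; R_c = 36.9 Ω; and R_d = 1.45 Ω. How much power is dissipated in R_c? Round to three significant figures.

ΣR = 76.44 Ω → I = 16.2/76.44 = 0.2119 A.
P(R_c) = I²·R_c = (0.2119)² × 36.9 = 1.657 W.

P ≈ 1.66 W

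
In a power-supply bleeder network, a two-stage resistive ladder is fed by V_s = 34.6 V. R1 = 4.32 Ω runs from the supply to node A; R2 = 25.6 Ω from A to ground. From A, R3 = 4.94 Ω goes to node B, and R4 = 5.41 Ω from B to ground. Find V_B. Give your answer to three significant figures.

V_B ≈ 11.4 V

Looking into the second stage from A: R3 + R4 = 10.35 Ω appears in parallel with R2.
R2 ‖ (R3+R4) = 7.370 Ω.
V_A = 34.6 × 7.370/(4.32 + 7.370) = 21.81 V.
Stage 2 is unloaded, so V_B = V_A · R4/(R3+R4) = 21.81 × 5.41/10.35 = 11.40 V.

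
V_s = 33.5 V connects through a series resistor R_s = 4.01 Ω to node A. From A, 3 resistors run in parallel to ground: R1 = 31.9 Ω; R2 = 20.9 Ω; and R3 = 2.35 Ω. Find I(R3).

Combine the parallel branches: R_p = (1/31.9 + 1/20.9 + 1/2.35)⁻¹ = 1.981 Ω.
V_A = 33.5 × 1.981/5.991 = 11.08 V.
Branch current I = V_A/R3 = 11.08/2.35 = 4.714 A.

I ≈ 4.71 A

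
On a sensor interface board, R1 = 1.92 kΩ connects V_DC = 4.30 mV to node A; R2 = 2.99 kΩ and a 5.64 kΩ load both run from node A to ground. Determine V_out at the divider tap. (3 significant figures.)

V_out ≈ 2.17 mV

First combine the lower leg with the load: R2 ‖ R_L = 1.954 kΩ.
Voltage divider with the loaded lower leg: V_out = 4.30 × 1.954/(1.92 + 1.954) = 4.30 × 0.5044 = 2.169 mV.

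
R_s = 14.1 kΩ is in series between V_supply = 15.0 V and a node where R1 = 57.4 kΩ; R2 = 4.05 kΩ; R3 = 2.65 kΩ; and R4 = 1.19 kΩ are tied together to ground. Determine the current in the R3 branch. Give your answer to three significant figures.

Combine the parallel branches: R_p = (1/57.4 + 1/4.05 + 1/2.65 + 1/1.19)⁻¹ = 0.6748 kΩ.
V_A by voltage divider: V_A = 15.0 × 0.6748/(14.1 + 0.6748) = 0.6850 V.
I(R3) = V_A / R3 = 0.6850/2.65 = 0.2585 mA.

I ≈ 0.259 mA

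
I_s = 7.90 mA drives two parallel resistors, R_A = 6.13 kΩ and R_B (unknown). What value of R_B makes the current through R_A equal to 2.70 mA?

In a two-way split, I_A/I_s = R_B/(R_A + R_B).
2.70/7.90 = R_B/(R_A + R_B) → R_B = R_A · (0.3418)/(1 − 0.3418) = 6.13 × 0.5192 = 3.183 kΩ.

R_B ≈ 3.18 kΩ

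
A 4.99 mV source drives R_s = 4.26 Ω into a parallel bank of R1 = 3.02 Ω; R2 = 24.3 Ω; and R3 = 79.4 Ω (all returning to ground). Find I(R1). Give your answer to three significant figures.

Parallel bank: R_p = 1/(1/3.02 + 1/24.3 + 1/79.4) = 2.598 Ω.
V_A by voltage divider: V_A = 4.99 × 2.598/(4.26 + 2.598) = 1.890 mV.
Branch current I = V_A/R1 = 1.890/3.02 = 0.6260 mA.

I ≈ 0.626 mA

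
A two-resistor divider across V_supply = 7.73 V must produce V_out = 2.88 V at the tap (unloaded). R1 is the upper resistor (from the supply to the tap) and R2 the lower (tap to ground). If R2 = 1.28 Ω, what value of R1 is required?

R1 ≈ 2.16 Ω

The divider ratio is R2/(R1+R2) = 2.88/7.73 = 0.3726.
Rearranging, R1 = R2·(1−k)/k = 1.28 × 1.684 = 2.156 Ω.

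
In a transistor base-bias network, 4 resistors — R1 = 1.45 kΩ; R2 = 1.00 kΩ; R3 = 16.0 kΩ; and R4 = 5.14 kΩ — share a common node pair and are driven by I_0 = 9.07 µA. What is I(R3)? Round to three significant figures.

Total conductance ΣG = 1/1.45 + 1/1.00 + 1/16.0 + 1/5.14 = 1.947 (units of 1/kΩ).
By the current-divider rule, I = I_0 · G_k/ΣG = 9.07 × 0.03211 = 0.2912 µA.

I ≈ 0.291 µA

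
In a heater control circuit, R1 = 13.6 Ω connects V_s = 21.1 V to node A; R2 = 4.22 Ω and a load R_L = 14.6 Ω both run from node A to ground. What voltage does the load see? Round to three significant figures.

First combine the lower leg with the load: R2 ‖ R_L = 3.274 Ω.
Now apply the divider: V_out = 21.1 × 0.1940 = 4.094 V.
(Unloaded it would be 5.00 V; the load pulls it down.)

V_out ≈ 4.09 V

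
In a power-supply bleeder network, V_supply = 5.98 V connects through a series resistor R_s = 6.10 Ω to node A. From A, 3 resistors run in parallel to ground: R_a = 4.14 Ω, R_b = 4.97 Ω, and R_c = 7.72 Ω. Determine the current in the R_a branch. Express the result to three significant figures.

I ≈ 0.322 A

Equivalent of the parallel group: R_p = 1.747 Ω.
V_A by voltage divider: V_A = 5.98 × 1.747/(6.10 + 1.747) = 1.332 V.
I(R_a) = V_A / R_a = 1.332/4.14 = 0.3216 A.
(Equivalently: I_total = 0.7620 A, then current-divider fraction G_k/ΣG = 0.4221.)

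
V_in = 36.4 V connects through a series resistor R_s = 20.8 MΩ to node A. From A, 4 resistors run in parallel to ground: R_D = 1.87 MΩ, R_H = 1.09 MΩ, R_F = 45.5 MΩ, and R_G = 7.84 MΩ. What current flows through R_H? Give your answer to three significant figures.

Combine the parallel branches: R_p = (1/1.87 + 1/1.09 + 1/45.5 + 1/7.84)⁻¹ = 0.6243 MΩ.
V_A = 36.4 × 0.6243/21.42 = 1.061 V.
I(R_H) = V_A / R_H = 1.061/1.09 = 0.9732 µA.

I ≈ 0.973 µA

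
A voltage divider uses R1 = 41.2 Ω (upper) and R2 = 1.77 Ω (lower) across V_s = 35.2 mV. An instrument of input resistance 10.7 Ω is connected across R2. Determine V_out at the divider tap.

V_out ≈ 1.25 mV

First combine the lower leg with the load: R2 ‖ R_L = 1.519 Ω.
Voltage divider with the loaded lower leg: V_out = 35.2 × 1.519/(41.2 + 1.519) = 35.2 × 0.03555 = 1.251 mV.
(Unloaded it would be 1.45 mV; the load pulls it down.)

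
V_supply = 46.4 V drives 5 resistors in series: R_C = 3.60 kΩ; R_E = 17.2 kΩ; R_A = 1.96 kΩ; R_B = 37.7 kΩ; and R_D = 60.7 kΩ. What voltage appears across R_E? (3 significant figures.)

V ≈ 6.59 V

Total series resistance ΣR = 3.60 + 17.2 + 1.96 + 37.7 + 60.7 = 121.2 kΩ.
By the voltage-divider rule, V = 46.4 × 17.20/121.2 = 6.587 V.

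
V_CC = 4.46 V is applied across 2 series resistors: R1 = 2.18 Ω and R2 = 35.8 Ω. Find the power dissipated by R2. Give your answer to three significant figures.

The common current is I = 4.46/37.98 = 0.1174 A.
V(R2) = I·R = 4.204 V; P = V·I = 4.204 × 0.1174 = 0.4937 W.

P ≈ 0.494 W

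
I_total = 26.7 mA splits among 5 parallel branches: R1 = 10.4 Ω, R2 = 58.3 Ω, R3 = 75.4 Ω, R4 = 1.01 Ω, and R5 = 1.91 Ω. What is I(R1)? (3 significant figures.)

ΣG = 1/10.4 + 1/58.3 + 1/75.4 + 1/1.01 + 1/1.91 = 1.640.
By the current-divider rule, I = I_total · G_k/ΣG = 26.7 × 0.05862 = 1.565 mA.

I ≈ 1.57 mA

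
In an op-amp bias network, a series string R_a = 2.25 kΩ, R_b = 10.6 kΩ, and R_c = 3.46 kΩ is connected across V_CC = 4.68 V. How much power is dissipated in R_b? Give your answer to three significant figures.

ΣR = 16.31 kΩ → I = 4.68/16.31 = 0.2869 mA.
V(R_b) = I·R = 3.042 V; P = V·I = 3.042 × 0.2869 = 0.8727 mW.

P ≈ 0.873 mW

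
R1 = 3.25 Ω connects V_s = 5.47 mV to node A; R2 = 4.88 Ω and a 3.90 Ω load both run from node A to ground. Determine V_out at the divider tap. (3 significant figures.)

V_out ≈ 2.19 mV

The load sits in parallel with R2, giving an effective lower resistance R2' = R2·R_L/(R2+R_L) = 2.168 Ω.
Then V_out = V_s · R2'/(R1 + R2') = 5.47 × 2.168/5.418 = 2.189 mV.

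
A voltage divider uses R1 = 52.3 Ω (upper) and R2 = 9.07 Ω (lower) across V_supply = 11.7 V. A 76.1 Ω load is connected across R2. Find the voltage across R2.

V_out ≈ 1.57 V

First combine the lower leg with the load: R2 ‖ R_L = 8.104 Ω.
Now apply the divider: V_out = 11.7 × 0.1342 = 1.570 V.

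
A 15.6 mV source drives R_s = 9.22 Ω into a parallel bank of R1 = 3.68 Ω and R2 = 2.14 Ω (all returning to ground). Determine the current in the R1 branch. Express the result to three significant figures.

I ≈ 0.543 mA

Parallel bank: R_p = 1/(1/3.68 + 1/2.14) = 1.353 Ω.
V_A by voltage divider: V_A = 15.6 × 1.353/(9.22 + 1.353) = 1.996 mV.
I(R1) = V_A / R1 = 1.996/3.68 = 0.5425 mA.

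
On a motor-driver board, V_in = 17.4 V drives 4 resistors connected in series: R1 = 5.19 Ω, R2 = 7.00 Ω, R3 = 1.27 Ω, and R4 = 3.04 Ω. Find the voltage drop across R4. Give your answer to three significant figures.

V ≈ 3.21 V

ΣR = 5.19 + 7.00 + 1.27 + 3.04 = 16.50 Ω.
Voltage divider: V = V_in · (3.040 / 16.50) = 17.4 × 0.1842 = 3.206 V.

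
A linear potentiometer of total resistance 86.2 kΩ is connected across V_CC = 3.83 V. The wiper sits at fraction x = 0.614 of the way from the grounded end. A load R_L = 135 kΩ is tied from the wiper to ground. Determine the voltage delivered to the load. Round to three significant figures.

V_out ≈ 2.04 V

Split the track: R_lower = x·R_p = 52.93 kΩ, R_upper = (1−x)·R_p = 33.27 kΩ.
R_L loads the lower segment: effective lower R = 38.02 kΩ.
Then V_out = V_CC · 38.02/(33.27 + 38.02) = 2.043 V.
(Unloaded: V_out = x·V_CC = 2.35 V.)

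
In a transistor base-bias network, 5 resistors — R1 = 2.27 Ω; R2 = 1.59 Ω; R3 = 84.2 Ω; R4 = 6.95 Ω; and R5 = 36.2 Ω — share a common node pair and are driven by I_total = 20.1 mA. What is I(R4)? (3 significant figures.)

Conductances: ΣG = 1/2.27 + 1/1.59 + 1/84.2 + 1/6.95 + 1/36.2 = 1.253 (1/Ω).
By the current-divider rule, I = I_total · G_k/ΣG = 20.1 × 0.1148 = 2.308 mA.

I ≈ 2.31 mA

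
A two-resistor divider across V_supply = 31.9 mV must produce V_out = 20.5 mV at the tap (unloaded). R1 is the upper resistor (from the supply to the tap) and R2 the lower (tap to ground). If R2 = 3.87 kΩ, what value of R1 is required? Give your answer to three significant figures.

R1 ≈ 2.15 kΩ

V_out/V_supply = R2/(R1+R2) = 0.6426.
So R1 = R2 · (V_supply/V_out − 1) = 3.87 × (31.9/20.5 − 1) = 3.87 × 0.5561 = 2.152 kΩ.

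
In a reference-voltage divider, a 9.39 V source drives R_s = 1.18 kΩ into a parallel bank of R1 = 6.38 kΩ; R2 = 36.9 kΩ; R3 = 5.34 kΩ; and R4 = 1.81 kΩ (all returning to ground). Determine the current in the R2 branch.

I ≈ 0.122 mA

Equivalent of the parallel group: R_p = 1.083 kΩ.
V_A by voltage divider: V_A = 9.39 × 1.083/(1.18 + 1.083) = 4.493 V.
I(R2) = V_A / R2 = 4.493/36.9 = 0.1218 mA.
(Check via current divider: I_total = 4.150 mA; share G_k/ΣG = 0.02934 → same result.)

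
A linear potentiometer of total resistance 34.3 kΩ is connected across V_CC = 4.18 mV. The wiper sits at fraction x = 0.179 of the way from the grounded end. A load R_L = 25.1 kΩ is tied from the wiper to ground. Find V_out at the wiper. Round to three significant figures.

Lower segment x·R_p = 6.140 kΩ; upper segment (1−x)·R_p = 28.16 kΩ.
(x·R_p) ‖ R_L = 4.933 kΩ.
V_out = 4.18 × 4.933/(28.16 + 4.933) = 0.6231 mV.
(Unloaded: V_out = x·V_CC = 0.748 mV.)

V_out ≈ 0.623 mV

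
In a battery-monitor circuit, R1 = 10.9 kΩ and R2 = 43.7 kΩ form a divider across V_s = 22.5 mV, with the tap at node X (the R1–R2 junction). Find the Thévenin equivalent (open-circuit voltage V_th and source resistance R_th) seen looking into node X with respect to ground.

V_th ≈ 18.0 mV, R_th ≈ 8.72 kΩ

V_th is the unloaded tap voltage: V_s · R2/(R1+R2) = 22.5 × 0.8004 = 18.01 mV.
With V_s suppressed (replaced by a short), R_th = R1 ‖ R2 = (10.90 × 43.7)/(10.90 + 43.7) = 8.724 kΩ.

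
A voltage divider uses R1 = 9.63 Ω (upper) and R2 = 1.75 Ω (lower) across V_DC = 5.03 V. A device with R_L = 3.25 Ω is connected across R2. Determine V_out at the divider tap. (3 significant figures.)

V_out ≈ 0.531 V

First combine the lower leg with the load: R2 ‖ R_L = 1.137 Ω.
Now apply the divider: V_out = 5.03 × 0.1056 = 0.5314 V.
(Unloaded it would be 0.774 V; the load pulls it down.)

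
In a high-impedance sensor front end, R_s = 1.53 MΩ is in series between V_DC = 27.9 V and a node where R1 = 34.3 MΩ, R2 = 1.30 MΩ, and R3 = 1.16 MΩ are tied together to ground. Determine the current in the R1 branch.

I ≈ 0.230 µA

Parallel bank: R_p = 1/(1/34.3 + 1/1.30 + 1/1.16) = 0.6022 MΩ.
V_A = 27.9 × 0.6022/2.132 = 7.880 V.
Branch current I = V_A/R1 = 7.880/34.3 = 0.2297 µA.
(Check via current divider: I_total = 13.08 µA; share G_k/ΣG = 0.01756 → same result.)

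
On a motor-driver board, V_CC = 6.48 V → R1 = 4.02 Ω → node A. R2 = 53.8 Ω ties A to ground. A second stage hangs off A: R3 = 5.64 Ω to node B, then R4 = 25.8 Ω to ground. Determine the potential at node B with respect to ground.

V_B ≈ 4.42 V

Looking into the second stage from A: R3 + R4 = 31.44 Ω appears in parallel with R2.
R2 ‖ (R3+R4) = 19.84 Ω.
First divider: V_A = V_CC · 19.84/(4.02 + 19.84) = 5.388 V.
Stage 2 is unloaded, so V_B = V_A · R4/(R3+R4) = 5.388 × 25.8/31.44 = 4.422 V.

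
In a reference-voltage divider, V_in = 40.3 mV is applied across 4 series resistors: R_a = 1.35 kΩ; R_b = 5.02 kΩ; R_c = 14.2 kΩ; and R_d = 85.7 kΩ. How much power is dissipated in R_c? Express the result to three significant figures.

Series current I = V_in/ΣR = 40.3/106.3 = 0.3792 µA.
P(R_c) = I²·R_c = (0.3792)² × 14.2 = 2.042 nW.

P ≈ 2.04 nW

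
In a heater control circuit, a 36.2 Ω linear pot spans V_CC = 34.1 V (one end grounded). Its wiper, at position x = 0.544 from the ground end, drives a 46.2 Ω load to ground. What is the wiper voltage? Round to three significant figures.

V_out ≈ 15.5 V

Lower segment x·R_p = 19.69 Ω; upper segment (1−x)·R_p = 16.51 Ω.
R_L loads the lower segment: effective lower R = 13.81 Ω.
Loaded-divider output: V_out = 34.1 × 0.4555 = 15.53 V.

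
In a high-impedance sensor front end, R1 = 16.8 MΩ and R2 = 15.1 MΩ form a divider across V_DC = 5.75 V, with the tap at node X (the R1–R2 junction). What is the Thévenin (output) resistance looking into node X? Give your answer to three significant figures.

R_th ≈ 7.95 MΩ

Zeroing V_DC shorts the top of R1 to ground, so R_th = R1 ‖ R2 = 7.952 MΩ.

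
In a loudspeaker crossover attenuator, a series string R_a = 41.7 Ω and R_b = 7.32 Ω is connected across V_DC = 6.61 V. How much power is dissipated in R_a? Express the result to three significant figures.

P ≈ 0.758 W

ΣR = 49.02 Ω → I = 6.61/49.02 = 0.1348 A.
P = I²R = 0.01818 × 41.7 = 0.7582 W.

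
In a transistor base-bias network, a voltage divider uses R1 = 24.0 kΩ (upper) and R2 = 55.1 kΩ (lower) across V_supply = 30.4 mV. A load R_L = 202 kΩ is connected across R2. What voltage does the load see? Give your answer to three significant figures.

First combine the lower leg with the load: R2 ‖ R_L = 43.29 kΩ.
Voltage divider with the loaded lower leg: V_out = 30.4 × 43.29/(24.0 + 43.29) = 30.4 × 0.6433 = 19.56 mV.

V_out ≈ 19.6 mV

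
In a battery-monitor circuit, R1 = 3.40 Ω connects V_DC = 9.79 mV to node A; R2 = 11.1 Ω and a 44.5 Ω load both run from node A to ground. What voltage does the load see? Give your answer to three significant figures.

The load sits in parallel with R2, giving an effective lower resistance R2' = R2·R_L/(R2+R_L) = 8.884 Ω.
Then V_out = V_DC · R2'/(R1 + R2') = 9.79 × 8.884/12.28 = 7.080 mV.

V_out ≈ 7.08 mV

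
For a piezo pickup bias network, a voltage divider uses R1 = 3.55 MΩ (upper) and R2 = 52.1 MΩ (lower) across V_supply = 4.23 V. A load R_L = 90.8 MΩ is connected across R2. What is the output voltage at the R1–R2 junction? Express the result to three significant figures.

V_out ≈ 3.82 V

The load sits in parallel with R2, giving an effective lower resistance R2' = R2·R_L/(R2+R_L) = 33.10 MΩ.
Voltage divider with the loaded lower leg: V_out = 4.23 × 33.10/(3.55 + 33.10) = 4.23 × 0.9032 = 3.820 V.
(Unloaded it would be 3.96 V; the load pulls it down.)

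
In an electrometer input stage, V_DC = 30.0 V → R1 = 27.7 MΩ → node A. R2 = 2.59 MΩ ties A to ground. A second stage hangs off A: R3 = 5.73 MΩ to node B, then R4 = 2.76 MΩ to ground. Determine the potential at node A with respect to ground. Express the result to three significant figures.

V_A ≈ 2.01 V

The second stage (R3 + R4 = 8.490 MΩ) loads node A in parallel with R2.
Effective lower resistance at A: R2 ‖ 8.490 = 1.985 MΩ.
So V_A = 30.0 × 0.06686 = 2.006 V.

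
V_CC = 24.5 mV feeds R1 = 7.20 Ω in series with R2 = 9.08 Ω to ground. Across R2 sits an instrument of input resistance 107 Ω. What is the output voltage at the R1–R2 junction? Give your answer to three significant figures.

V_out ≈ 13.2 mV

R2 ‖ R_L = (9.08 × 107)/(9.08 + 107) = 8.370 Ω.
Voltage divider with the loaded lower leg: V_out = 24.5 × 8.370/(7.20 + 8.370) = 24.5 × 0.5376 = 13.17 mV.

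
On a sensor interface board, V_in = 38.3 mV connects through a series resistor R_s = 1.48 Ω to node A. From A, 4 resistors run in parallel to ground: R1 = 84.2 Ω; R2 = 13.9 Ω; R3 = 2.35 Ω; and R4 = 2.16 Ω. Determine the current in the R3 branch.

I ≈ 6.68 mA

Equivalent of the parallel group: R_p = 1.028 Ω.
V_A = 38.3 × 1.028/2.508 = 15.70 mV.
I(R3) = V_A / R3 = 15.70/2.35 = 6.682 mA.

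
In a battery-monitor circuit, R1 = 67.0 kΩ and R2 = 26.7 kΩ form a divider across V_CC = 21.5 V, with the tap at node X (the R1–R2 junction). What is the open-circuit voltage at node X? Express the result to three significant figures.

V_th ≈ 6.13 V

V_th is the unloaded tap voltage: V_CC · R2/(R1+R2) = 21.5 × 0.2850 = 6.126 V.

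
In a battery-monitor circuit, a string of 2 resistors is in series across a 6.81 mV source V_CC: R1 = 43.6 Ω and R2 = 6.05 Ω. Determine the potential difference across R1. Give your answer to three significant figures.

Series total: ΣR = 43.6 + 6.05 = 49.65 Ω.
Voltage divider: V = V_CC · (43.60 / 49.65) = 6.81 × 0.8781 = 5.980 mV.

V ≈ 5.98 mV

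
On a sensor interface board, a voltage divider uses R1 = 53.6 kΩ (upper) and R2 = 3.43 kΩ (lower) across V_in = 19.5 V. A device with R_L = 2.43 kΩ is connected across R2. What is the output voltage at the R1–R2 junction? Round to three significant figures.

R2 ‖ R_L = (3.43 × 2.43)/(3.43 + 2.43) = 1.422 kΩ.
Then V_out = V_in · R2'/(R1 + R2') = 19.5 × 1.422/55.02 = 0.5041 V.

V_out ≈ 0.504 V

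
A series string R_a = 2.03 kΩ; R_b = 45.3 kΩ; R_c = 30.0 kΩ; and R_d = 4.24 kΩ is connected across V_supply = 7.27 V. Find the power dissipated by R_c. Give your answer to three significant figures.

The common current is I = 7.27/81.57 = 0.08913 mA.
P(R_c) = I²·R_c = (0.08913)² × 30.0 = 0.2383 mW.

P ≈ 0.238 mW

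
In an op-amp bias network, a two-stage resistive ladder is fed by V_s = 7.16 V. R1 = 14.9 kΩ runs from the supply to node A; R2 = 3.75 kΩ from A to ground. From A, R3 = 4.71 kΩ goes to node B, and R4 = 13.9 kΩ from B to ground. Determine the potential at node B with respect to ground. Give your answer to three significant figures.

The second stage (R3 + R4 = 18.61 kΩ) loads node A in parallel with R2.
R2 ‖ (R3+R4) = 3.121 kΩ.
V_A = 7.16 × 3.121/(14.9 + 3.121) = 1.240 V.
Stage 2 is unloaded, so V_B = V_A · R4/(R3+R4) = 1.240 × 13.9/18.61 = 0.9262 V.

V_B ≈ 0.926 V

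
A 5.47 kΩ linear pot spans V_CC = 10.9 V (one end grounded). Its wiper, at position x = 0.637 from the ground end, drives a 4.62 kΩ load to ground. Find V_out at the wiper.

V_out ≈ 5.45 V

Lower segment x·R_p = 3.484 kΩ; upper segment (1−x)·R_p = 1.986 kΩ.
Lower segment in parallel with the load: 3.484 ‖ 4.62 = 1.986 kΩ.
Loaded-divider output: V_out = 10.9 × 0.5001 = 5.451 V.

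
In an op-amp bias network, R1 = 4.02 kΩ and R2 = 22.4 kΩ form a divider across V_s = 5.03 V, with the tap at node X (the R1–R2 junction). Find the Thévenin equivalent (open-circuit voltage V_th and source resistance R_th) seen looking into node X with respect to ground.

V_th is the unloaded tap voltage: V_s · R2/(R1+R2) = 5.03 × 0.8478 = 4.265 V.
With V_s suppressed (replaced by a short), R_th = R1 ‖ R2 = (4.020 × 22.4)/(4.020 + 22.4) = 3.408 kΩ.

V_th ≈ 4.26 V, R_th ≈ 3.41 kΩ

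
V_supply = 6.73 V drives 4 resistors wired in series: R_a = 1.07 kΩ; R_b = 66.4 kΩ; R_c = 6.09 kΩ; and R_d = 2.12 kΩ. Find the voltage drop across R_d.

V ≈ 0.189 V

ΣR = 1.07 + 66.4 + 6.09 + 2.12 = 75.68 kΩ.
By the voltage-divider rule, V = 6.73 × 2.120/75.68 = 0.1885 V.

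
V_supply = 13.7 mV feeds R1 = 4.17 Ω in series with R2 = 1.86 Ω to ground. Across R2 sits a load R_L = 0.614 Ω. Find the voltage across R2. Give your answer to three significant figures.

R2 ‖ R_L = (1.86 × 0.614)/(1.86 + 0.614) = 0.4616 Ω.
Then V_out = V_supply · R2'/(R1 + R2') = 13.7 × 0.4616/4.632 = 1.365 mV.
(Unloaded it would be 4.23 mV; the load pulls it down.)

V_out ≈ 1.37 mV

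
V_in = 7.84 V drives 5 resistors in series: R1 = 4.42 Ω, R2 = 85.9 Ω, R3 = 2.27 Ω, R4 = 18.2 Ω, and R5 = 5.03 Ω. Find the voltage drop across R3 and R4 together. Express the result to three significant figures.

V ≈ 1.39 V

ΣR = 4.42 + 85.9 + 2.27 + 18.2 + 5.03 = 115.8 Ω.
R_{R3..R4} = 2.27 + 18.2 = 20.47 Ω.
By the voltage-divider rule, V = 7.84 × 20.47/115.8 = 1.386 V.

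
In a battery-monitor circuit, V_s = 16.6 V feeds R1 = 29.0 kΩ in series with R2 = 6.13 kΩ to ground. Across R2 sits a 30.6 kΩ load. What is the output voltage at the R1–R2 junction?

The load sits in parallel with R2, giving an effective lower resistance R2' = R2·R_L/(R2+R_L) = 5.107 kΩ.
Now apply the divider: V_out = 16.6 × 0.1497 = 2.486 V.

V_out ≈ 2.49 V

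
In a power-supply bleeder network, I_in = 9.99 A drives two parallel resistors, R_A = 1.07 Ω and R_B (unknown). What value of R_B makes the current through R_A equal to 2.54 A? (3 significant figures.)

In a two-way split, I_A/I_in = R_B/(R_A + R_B).
With f = 0.2543, R_B = R_A · f/(1−f) = 1.07 × 0.3409 = 0.3648 Ω.

R_B ≈ 0.365 Ω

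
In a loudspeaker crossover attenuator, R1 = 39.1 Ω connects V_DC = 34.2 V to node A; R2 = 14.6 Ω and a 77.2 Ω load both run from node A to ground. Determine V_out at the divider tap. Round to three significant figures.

First combine the lower leg with the load: R2 ‖ R_L = 12.28 Ω.
Now apply the divider: V_out = 34.2 × 0.2390 = 8.173 V.

V_out ≈ 8.17 V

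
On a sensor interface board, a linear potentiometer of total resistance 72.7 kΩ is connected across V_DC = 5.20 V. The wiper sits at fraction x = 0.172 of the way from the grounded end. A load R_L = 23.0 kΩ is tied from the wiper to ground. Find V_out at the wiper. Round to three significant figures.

V_out ≈ 0.617 V

Lower segment x·R_p = 12.50 kΩ; upper segment (1−x)·R_p = 60.20 kΩ.
(x·R_p) ‖ R_L = 8.100 kΩ.
V_out = 5.20 × 8.100/(60.20 + 8.100) = 0.6168 V.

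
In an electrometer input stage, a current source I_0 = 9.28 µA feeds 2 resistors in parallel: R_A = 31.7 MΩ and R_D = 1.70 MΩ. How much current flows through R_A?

With just two branches, the current splits inversely with resistance.
So I = 9.28 × 1.70/33.40 = 0.4723 µA.

I ≈ 0.472 µA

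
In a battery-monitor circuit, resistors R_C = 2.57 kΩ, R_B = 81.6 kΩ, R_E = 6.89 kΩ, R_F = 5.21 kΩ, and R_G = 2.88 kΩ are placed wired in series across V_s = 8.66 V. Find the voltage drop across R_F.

V ≈ 0.455 V

Total series resistance ΣR = 2.57 + 81.6 + 6.89 + 5.21 + 2.88 = 99.15 kΩ.
By the voltage-divider rule, V = 8.66 × 5.210/99.15 = 0.4551 V.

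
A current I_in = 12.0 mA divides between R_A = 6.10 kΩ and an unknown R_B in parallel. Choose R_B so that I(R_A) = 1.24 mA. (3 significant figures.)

R_B ≈ 0.703 kΩ

Two-branch current divider: I_A = I_in · R_B/(R_A + R_B).
1.24/12.0 = R_B/(R_A + R_B) → R_B = R_A · (0.1033)/(1 − 0.1033) = 6.10 × 0.1152 = 0.7030 kΩ.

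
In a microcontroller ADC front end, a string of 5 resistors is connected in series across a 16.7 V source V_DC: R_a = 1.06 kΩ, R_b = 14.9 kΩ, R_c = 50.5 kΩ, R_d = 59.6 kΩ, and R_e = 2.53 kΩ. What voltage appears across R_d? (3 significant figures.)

Total series resistance ΣR = 1.06 + 14.9 + 50.5 + 59.6 + 2.53 = 128.6 kΩ.
Voltage divider: V = V_DC · (59.60 / 128.6) = 16.7 × 0.4635 = 7.740 V.

V ≈ 7.74 V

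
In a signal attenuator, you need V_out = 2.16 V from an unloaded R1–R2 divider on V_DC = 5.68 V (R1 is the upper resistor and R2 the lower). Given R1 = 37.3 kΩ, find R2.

V_out/V_DC = R2/(R1+R2) = 0.3803.
R2 = R1 · 0.3803/(1 − 0.3803) = 22.89 kΩ.

R2 ≈ 22.9 kΩ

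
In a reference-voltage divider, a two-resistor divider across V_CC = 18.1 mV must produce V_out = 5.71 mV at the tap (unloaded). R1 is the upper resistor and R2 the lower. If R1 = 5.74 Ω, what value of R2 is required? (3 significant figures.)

R2 ≈ 2.65 Ω

The divider ratio is R2/(R1+R2) = 5.71/18.1 = 0.3155.
Rearranging, R2 = R1·k/(1−k) = 5.74 × 0.4609 = 2.645 Ω.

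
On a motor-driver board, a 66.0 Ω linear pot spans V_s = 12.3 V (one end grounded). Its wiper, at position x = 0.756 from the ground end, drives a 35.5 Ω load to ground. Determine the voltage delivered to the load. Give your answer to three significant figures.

Split the track: R_lower = x·R_p = 49.90 Ω, R_upper = (1−x)·R_p = 16.10 Ω.
R_L loads the lower segment: effective lower R = 20.74 Ω.
Then V_out = V_s · 20.74/(16.10 + 20.74) = 6.924 V.

V_out ≈ 6.92 V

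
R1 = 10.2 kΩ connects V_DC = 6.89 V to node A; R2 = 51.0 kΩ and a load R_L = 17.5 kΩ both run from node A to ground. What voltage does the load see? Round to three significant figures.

V_out ≈ 3.86 V

The load sits in parallel with R2, giving an effective lower resistance R2' = R2·R_L/(R2+R_L) = 13.03 kΩ.
Voltage divider with the loaded lower leg: V_out = 6.89 × 13.03/(10.2 + 13.03) = 6.89 × 0.5609 = 3.865 V.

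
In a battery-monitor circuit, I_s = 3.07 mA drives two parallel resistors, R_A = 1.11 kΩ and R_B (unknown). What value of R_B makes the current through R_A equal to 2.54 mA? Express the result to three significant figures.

R_B ≈ 5.32 kΩ

The fraction through R_A equals R_B/(R_A+R_B).
With f = 0.8274, R_B = R_A · f/(1−f) = 1.11 × 4.792 = 5.320 kΩ.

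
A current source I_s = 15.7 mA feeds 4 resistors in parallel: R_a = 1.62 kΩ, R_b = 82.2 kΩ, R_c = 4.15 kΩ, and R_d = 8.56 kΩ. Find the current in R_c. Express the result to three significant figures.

Total conductance ΣG = 1/1.62 + 1/82.2 + 1/4.15 + 1/8.56 = 0.9872 (units of 1/kΩ).
Current divider: I(R_c) = I_s · G_k/ΣG = 15.7 × (0.2410/0.9872) = 15.7 × 0.2441 = 3.832 mA.

I ≈ 3.83 mA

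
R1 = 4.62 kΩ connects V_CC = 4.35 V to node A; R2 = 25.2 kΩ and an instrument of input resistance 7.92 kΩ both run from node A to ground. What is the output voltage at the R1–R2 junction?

V_out ≈ 2.46 V

R2 ‖ R_L = (25.2 × 7.92)/(25.2 + 7.92) = 6.026 kΩ.
Voltage divider with the loaded lower leg: V_out = 4.35 × 6.026/(4.62 + 6.026) = 4.35 × 0.5660 = 2.462 V.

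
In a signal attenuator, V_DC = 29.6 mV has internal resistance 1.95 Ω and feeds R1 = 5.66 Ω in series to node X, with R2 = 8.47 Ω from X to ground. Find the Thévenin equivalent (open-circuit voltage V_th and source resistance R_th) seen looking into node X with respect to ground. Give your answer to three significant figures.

R1' = 1.95 + 5.66 = 7.610 Ω (source resistance + R1).
With X open, the divider is unloaded: V_th = 29.6 × 8.47/16.08 = 15.59 mV.
Looking into X with the source shorted: R_th = R1'·R2/(R1'+R2) = 7.610 × 8.47/16.08 = 4.009 Ω.

V_th ≈ 15.6 mV, R_th ≈ 4.01 Ω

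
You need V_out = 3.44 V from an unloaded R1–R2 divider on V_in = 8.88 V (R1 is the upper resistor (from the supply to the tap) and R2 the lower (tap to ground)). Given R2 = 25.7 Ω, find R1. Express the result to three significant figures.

R1 ≈ 40.6 Ω

The divider ratio is R2/(R1+R2) = 3.44/8.88 = 0.3874.
Rearranging, R1 = R2·(1−k)/k = 25.7 × 1.581 = 40.64 Ω.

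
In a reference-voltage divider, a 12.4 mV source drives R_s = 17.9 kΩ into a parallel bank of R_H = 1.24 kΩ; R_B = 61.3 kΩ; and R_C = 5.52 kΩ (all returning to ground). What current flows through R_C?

Equivalent of the parallel group: R_p = 0.9961 kΩ.
V_A by voltage divider: V_A = 12.4 × 0.9961/(17.9 + 0.9961) = 0.6537 mV.
I(R_C) = V_A / R_C = 0.6537/5.52 = 0.1184 µA.

I ≈ 0.118 µA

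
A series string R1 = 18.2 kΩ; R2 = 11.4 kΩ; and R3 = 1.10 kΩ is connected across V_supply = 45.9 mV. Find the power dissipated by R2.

P ≈ 25.5 nW

The common current is I = 45.9/30.70 = 1.495 µA.
V(R2) = I·R = 17.04 mV; P = V·I = 17.04 × 1.495 = 25.48 nW.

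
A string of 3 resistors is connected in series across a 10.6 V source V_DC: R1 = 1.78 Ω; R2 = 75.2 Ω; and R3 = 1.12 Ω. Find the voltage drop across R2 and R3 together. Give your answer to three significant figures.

V ≈ 10.4 V

Series total: ΣR = 1.78 + 75.2 + 1.12 = 78.10 Ω.
R_{R2..R3} = 75.2 + 1.12 = 76.32 Ω.
Voltage divider: V = V_DC · (76.32 / 78.10) = 10.6 × 0.9772 = 10.36 V.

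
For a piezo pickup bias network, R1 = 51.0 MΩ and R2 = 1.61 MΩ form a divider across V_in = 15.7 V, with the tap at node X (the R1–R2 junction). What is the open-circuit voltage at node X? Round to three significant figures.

Open-circuit (no load on X): V_th = V_in · R2/(R1 + R2) = 15.7 × 1.61/(51.00 + 1.61) = 0.4805 V.

V_th ≈ 0.480 V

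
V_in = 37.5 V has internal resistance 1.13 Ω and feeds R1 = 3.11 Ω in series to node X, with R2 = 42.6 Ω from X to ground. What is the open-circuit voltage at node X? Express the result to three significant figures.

V_th ≈ 34.1 V

R1' = 1.13 + 3.11 = 4.240 Ω (source resistance + R1).
V_th is the unloaded tap voltage: V_in · R2/(R1'+R2) = 37.5 × 0.9095 = 34.11 V.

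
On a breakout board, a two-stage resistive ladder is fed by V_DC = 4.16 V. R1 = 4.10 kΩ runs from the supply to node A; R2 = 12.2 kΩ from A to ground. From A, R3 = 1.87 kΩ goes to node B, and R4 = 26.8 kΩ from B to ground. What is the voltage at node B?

The second stage (R3 + R4 = 28.67 kΩ) loads node A in parallel with R2.
Effective lower resistance at A: R2 ‖ 28.67 = 8.558 kΩ.
First divider: V_A = V_DC · 8.558/(4.10 + 8.558) = 2.813 V.
Stage 2 is unloaded, so V_B = V_A · R4/(R3+R4) = 2.813 × 26.8/28.67 = 2.629 V.

V_B ≈ 2.63 V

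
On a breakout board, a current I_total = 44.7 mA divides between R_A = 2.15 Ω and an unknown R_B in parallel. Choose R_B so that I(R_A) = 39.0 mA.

The fraction through R_A equals R_B/(R_A+R_B).
With f = 0.8725, R_B = R_A · f/(1−f) = 2.15 × 6.842 = 14.71 Ω.

R_B ≈ 14.7 Ω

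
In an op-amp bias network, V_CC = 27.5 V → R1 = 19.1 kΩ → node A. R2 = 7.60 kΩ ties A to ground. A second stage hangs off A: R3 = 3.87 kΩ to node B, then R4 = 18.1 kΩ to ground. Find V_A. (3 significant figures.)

Node A sees R2 in parallel with the series input of stage 2, R3 + R4 = 21.97 kΩ.
R2 ‖ (R3+R4) = 5.647 kΩ.
So V_A = 27.5 × 0.2282 = 6.275 V.

V_A ≈ 6.27 V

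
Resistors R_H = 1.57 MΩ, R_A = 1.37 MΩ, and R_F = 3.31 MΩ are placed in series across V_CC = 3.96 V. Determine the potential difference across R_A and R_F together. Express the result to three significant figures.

ΣR = 1.57 + 1.37 + 3.31 = 6.250 MΩ.
R_{R_A..R_F} = 1.37 + 3.31 = 4.680 MΩ.
V = V_CC · R/ΣR = 3.96 × 0.7488 = 2.965 V.

V ≈ 2.97 V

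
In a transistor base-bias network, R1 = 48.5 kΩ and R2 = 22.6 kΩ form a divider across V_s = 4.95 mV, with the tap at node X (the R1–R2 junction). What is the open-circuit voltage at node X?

V_th ≈ 1.57 mV

Open-circuit (no load on X): V_th = V_s · R2/(R1 + R2) = 4.95 × 22.6/(48.50 + 22.6) = 1.573 mV.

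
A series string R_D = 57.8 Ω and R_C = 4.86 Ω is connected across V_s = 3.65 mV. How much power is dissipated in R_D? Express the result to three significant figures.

P ≈ 0.196 µW

Series current I = V_s/ΣR = 3.65/62.66 = 0.05825 mA.
P = I²R = 0.003393 × 57.8 = 0.1961 µW.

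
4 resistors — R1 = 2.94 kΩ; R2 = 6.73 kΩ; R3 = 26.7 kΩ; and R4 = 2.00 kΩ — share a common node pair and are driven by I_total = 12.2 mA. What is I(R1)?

ΣG = 1/2.94 + 1/6.73 + 1/26.7 + 1/2.00 = 1.026.
By the current-divider rule, I = I_total · G_k/ΣG = 12.2 × 0.3315 = 4.044 mA.

I ≈ 4.04 mA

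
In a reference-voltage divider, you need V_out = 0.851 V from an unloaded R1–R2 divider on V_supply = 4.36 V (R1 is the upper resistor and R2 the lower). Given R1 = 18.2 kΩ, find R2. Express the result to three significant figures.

R2 ≈ 4.41 kΩ

V_out/V_supply = R2/(R1+R2) = 0.1952.
So R2 = R1 · V_out/(V_supply − V_out) = 18.2 × 0.851/(4.36 − 0.851) = 18.2 × 0.2425 = 4.414 kΩ.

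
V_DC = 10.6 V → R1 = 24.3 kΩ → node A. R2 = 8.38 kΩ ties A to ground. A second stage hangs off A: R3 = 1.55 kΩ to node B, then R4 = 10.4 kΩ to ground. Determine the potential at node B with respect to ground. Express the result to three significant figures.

Looking into the second stage from A: R3 + R4 = 11.95 kΩ appears in parallel with R2.
Effective lower resistance at A: R2 ‖ 11.95 = 4.926 kΩ.
First divider: V_A = V_DC · 4.926/(24.3 + 4.926) = 1.787 V.
V_B = V_A × 0.8703 = 1.555 V.

V_B ≈ 1.55 V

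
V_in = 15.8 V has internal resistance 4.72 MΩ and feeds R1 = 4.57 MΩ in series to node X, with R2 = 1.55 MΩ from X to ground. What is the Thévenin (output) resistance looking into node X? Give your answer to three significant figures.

R_th ≈ 1.33 MΩ

R1' = 4.72 + 4.57 = 9.290 MΩ (source resistance + R1).
Looking into X with the source shorted: R_th = R1'·R2/(R1'+R2) = 9.290 × 1.55/10.84 = 1.328 MΩ.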